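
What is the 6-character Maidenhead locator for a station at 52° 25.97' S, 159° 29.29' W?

Add 180° to longitude and 90° to latitude: 20.5118, 37.5672.
Field (20°×10°, letters A–R): lon ⌊20.5118/20⌋ = 1 → B; lat ⌊37.5672/10⌋ = 3 → D.
Square (2°×1°, digits 0–9): lon ⌊0.5118/2⌋ = 0; lat ⌊7.5672/1⌋ = 7.
Subsquare (5′×2.5′, letters a–x): lon ⌊0.5118/0.0833333⌋ = 6 → g; lat ⌊0.5672/0.0416667⌋ = 13 → n.

BD07gn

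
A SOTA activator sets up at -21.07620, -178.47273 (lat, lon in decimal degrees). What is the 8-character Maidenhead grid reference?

Offset from 180°W / 90°S: lon 1.52727°, lat 68.92380°.
Field (20°×10°, letters A–R): 1.52727/20 → 0 → A, 68.92380/10 → 6 → G; chars AG.
Square (2°×1°, digits 0–9): 1.52727/2 → 0, 8.92380/1 → 8; chars 08.
Subsquare (5′×2.5′, letters a–x): 1.52727/0.0833333 → 18 → s, 0.92380/0.0416667 → 22 → w; chars sw.
Extended square (30″×15″, digits 0–9): 0.02727/0.00833333 → 3, 0.00713/0.00416667 → 1; chars 31.

AG08sw31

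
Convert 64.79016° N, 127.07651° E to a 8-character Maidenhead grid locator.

PP34ms99

Add 180° to longitude and 90° to latitude: 307.07651, 154.79016.
Field (20°×10°, letters A–R): lon ⌊307.07651/20⌋ = 15 → P; lat ⌊154.79016/10⌋ = 15 → P.
Square (2°×1°, digits 0–9): lon ⌊7.07651/2⌋ = 3; lat ⌊4.79016/1⌋ = 4.
Subsquare (5′×2.5′, letters a–x): lon ⌊1.07651/0.0833333⌋ = 12 → m; lat ⌊0.79016/0.0416667⌋ = 18 → s.
Extended square (30″×15″, digits 0–9): lon ⌊0.07651/0.00833333⌋ = 9; lat ⌊0.04016/0.00416667⌋ = 9.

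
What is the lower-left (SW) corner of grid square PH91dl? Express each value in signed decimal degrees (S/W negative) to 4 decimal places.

-18.5417, 138.2500

Field P=15, H=7: +15·20° lon, +7·10° lat → SW at lon 120°, lat -20°.
Square 9, 1: +9·2° lon, +1·1° lat → SW at lon 138°, lat -19°.
Subsquare d=3, l=11: +3·0.0833333° lon, +11·0.0416667° lat → SW at lon 138.25°, lat -18.5417°.
latitude -18.5417, longitude 138.2500.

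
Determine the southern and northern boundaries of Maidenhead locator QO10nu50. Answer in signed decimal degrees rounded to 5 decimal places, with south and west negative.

Field Q=16, O=14: +16·20° lon, +14·10° lat → SW at lon 140°, lat 50°.
Square 1, 0: +1·2° lon, +0·1° lat → SW at lon 142°, lat 50°.
Subsquare n=13, u=20: +13·0.0833333° lon, +20·0.0416667° lat → SW at lon 143.083°, lat 50.8333°.
Extended square 5, 0: +5·0.00833333° lon, +0·0.00416667° lat → SW at lon 143.125°, lat 50.8333°.
Cell spans 0.00833333° lon × 0.00416667° lat.
south 50.83333, north 50.83750.

50.83333, 50.83750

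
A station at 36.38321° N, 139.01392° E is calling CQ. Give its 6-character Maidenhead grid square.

PM96mj

Shift to the Maidenhead origin (180°W, 90°S): lon 319.0139, lat 126.3832.
Field: 319.0139/20 → 15 → P, 126.3832/10 → 12 → M; chars PM.
Square: 19.0139/2 → 9, 6.3832/1 → 6; chars 96.
Subsquare: 1.0139/0.0833333 → 12 → m, 0.3832/0.0416667 → 9 → j; chars mj.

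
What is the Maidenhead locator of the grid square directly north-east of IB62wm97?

IB62xm08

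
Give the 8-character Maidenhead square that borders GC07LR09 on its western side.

GC07kr99

Longitude extended square 0; −1 → -1, wraps to 9, carry into subsquare.
Longitude subsquare l = 11; −1 → 10 = k.
The latitude characters are unchanged.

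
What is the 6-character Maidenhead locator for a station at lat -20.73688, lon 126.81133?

PG39jg

Shift to the Maidenhead origin (180°W, 90°S): lon 306.8113, lat 69.2631.
Field: 306.8113/20 → 15 → P, 69.2631/10 → 6 → G; chars PG.
Square: 6.8113/2 → 3, 9.2631/1 → 9; chars 39.
Subsquare: 0.8113/0.0833333 → 9 → j, 0.2631/0.0416667 → 6 → g; chars jg.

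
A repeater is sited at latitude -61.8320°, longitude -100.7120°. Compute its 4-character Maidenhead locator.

DC98

Offset from 180°W / 90°S: lon 79.29°, lat 28.17°.
Field: lon ⌊79.29/20⌋ = 3 → D; lat ⌊28.17/10⌋ = 2 → C.
Square: lon ⌊19.29/2⌋ = 9; lat ⌊8.17/1⌋ = 8.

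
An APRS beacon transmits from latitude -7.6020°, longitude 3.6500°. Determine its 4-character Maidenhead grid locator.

JI12

Add 180° to longitude and 90° to latitude: 183.65, 82.40.
Field: lon ⌊183.65/20⌋ = 9 → J; lat ⌊82.40/10⌋ = 8 → I.
Square: lon ⌊3.65/2⌋ = 1; lat ⌊2.40/1⌋ = 2.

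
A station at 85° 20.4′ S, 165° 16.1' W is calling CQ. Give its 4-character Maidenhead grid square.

Shift to the Maidenhead origin (180°W, 90°S): lon 14.73, lat 4.66.
Field (20°×10°, letters A–R): 14.73/20 → 0 → A, 4.66/10 → 0 → A; chars AA.
Square (2°×1°, digits 0–9): 14.73/2 → 7, 4.66/1 → 4; chars 74.

AA74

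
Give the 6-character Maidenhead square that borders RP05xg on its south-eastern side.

RP15af

Longitude subsquare x = 23; +1 → 24, wraps to 0 = a, carry into square.
Longitude square 0; +1 → 1.
Latitude subsquare g = 6; −1 → 5 = f.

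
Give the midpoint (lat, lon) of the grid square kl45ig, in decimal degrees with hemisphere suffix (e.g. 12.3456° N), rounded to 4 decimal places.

Field K=10, L=11: +10·20° lon, +11·10° lat → SW at lon 20°, lat 20°.
Square 4, 5: +4·2° lon, +5·1° lat → SW at lon 28°, lat 25°.
Subsquare i=8, g=6: +8·0.0833333° lon, +6·0.0416667° lat → SW at lon 28.6667°, lat 25.25°.
Cell spans 0.0833333° lon × 0.0416667° lat. Centre is SW corner plus half of each.
latitude 25.2708° N, longitude 28.7083° E.

25.2708° N, 28.7083° E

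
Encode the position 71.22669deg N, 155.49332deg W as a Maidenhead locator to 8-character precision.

BQ21gf04

Shift to the Maidenhead origin (180°W, 90°S): lon 24.50668, lat 161.22669.
Field (20°×10°, letters A–R): lon ⌊24.50668/20⌋ = 1 → B; lat ⌊161.22669/10⌋ = 16 → Q.
Square (2°×1°, digits 0–9): lon ⌊4.50668/2⌋ = 2; lat ⌊1.22669/1⌋ = 1.
Subsquare (5′×2.5′, letters a–x): lon ⌊0.50668/0.0833333⌋ = 6 → g; lat ⌊0.22669/0.0416667⌋ = 5 → f.
Extended square (30″×15″, digits 0–9): lon ⌊0.00668/0.00833333⌋ = 0; lat ⌊0.01836/0.00416667⌋ = 4.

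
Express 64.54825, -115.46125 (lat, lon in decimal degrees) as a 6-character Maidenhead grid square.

DP24gn

Add 180° to longitude and 90° to latitude: 64.5387, 154.5482.
Field: 64.5387/20 → 3 → D, 154.5482/10 → 15 → P; chars DP.
Square: 4.5387/2 → 2, 4.5482/1 → 4; chars 24.
Subsquare: 0.5387/0.0833333 → 6 → g, 0.5482/0.0416667 → 13 → n; chars gn.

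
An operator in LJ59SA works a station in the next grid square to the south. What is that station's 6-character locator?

Latitude subsquare a = 0; −1 → -1, wraps to 23 = x, carry into square.
Latitude square 9; −1 → 8.
The longitude characters are unchanged.

LJ58sx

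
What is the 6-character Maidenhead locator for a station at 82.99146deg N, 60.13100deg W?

FR92wx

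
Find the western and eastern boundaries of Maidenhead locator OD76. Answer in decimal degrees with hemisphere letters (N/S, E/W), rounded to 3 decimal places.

114.000° E, 116.000° E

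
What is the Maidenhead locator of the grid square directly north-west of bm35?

BM26

Longitude square 3; −1 → 2.
Latitude square 5; +1 → 6.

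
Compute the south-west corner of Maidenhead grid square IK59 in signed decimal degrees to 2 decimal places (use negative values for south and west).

Field I=8, K=10: +8·20° lon, +10·10° lat → SW at lon -20°, lat 10°.
Square 5, 9: +5·2° lon, +9·1° lat → SW at lon -10°, lat 19°.
latitude 19.00, longitude -10.00.

19.00, -10.00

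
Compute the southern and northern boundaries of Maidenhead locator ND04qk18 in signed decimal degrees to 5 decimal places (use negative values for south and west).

-55.55000, -55.54583

Field N=13, D=3: +13·20° lon, +3·10° lat → SW at lon 80°, lat -60°.
Square 0, 4: +0·2° lon, +4·1° lat → SW at lon 80°, lat -56°.
Subsquare q=16, k=10: +16·0.0833333° lon, +10·0.0416667° lat → SW at lon 81.3333°, lat -55.5833°.
Extended square 1, 8: +1·0.00833333° lon, +8·0.00416667° lat → SW at lon 81.3417°, lat -55.55°.
Cell spans 0.00833333° lon × 0.00416667° lat.
south -55.55000, north -55.54583.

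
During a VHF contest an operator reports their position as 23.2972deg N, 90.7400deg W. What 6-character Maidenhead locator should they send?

EL43ph

Shift to the Maidenhead origin (180°W, 90°S): lon 89.2600, lat 113.2972.
Field: lon ⌊89.2600/20⌋ = 4 → E; lat ⌊113.2972/10⌋ = 11 → L.
Square: lon ⌊9.2600/2⌋ = 4; lat ⌊3.2972/1⌋ = 3.
Subsquare: lon ⌊1.2600/0.0833333⌋ = 15 → p; lat ⌊0.2972/0.0416667⌋ = 7 → h.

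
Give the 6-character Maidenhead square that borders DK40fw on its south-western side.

DK40ev

Longitude subsquare f = 5; −1 → 4 = e.
Latitude subsquare w = 22; −1 → 21 = v.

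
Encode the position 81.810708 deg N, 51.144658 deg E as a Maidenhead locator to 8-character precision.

LR51nt74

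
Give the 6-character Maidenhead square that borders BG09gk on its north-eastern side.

Longitude subsquare g = 6; +1 → 7 = h.
Latitude subsquare k = 10; +1 → 11 = l.

BG09hl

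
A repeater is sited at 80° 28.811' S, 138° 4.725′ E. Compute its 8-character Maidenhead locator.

PA99am94

Add 180° to longitude and 90° to latitude: 318.07875, 9.51982.
Field: 318.07875/20 → 15 → P, 9.51982/10 → 0 → A; chars PA.
Square: 18.07875/2 → 9, 9.51982/1 → 9; chars 99.
Subsquare: 0.07875/0.0833333 → 0 → a, 0.51982/0.0416667 → 12 → m; chars am.
Extended square: 0.07875/0.00833333 → 9, 0.01982/0.00416667 → 4; chars 94.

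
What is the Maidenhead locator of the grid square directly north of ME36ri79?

ME36rj70

Latitude extended square 9; +1 → 10, wraps to 0, carry into subsquare.
Latitude subsquare i = 8; +1 → 9 = j.
The longitude characters are unchanged.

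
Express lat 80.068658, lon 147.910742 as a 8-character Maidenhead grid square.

Shift to the Maidenhead origin (180°W, 90°S): lon 327.91074, lat 170.06866.
Field: lon ⌊327.91074/20⌋ = 16 → Q; lat ⌊170.06866/10⌋ = 17 → R.
Square: lon ⌊7.91074/2⌋ = 3; lat ⌊0.06866/1⌋ = 0.
Subsquare: lon ⌊1.91074/0.0833333⌋ = 22 → w; lat ⌊0.06866/0.0416667⌋ = 1 → b.
Extended square: lon ⌊0.07741/0.00833333⌋ = 9; lat ⌊0.02699/0.00416667⌋ = 6.

QR30wb96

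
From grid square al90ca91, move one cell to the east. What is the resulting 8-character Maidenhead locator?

AL90da01

Longitude extended square 9; +1 → 10, wraps to 0, carry into subsquare.
Longitude subsquare c = 2; +1 → 3 = d.
The latitude characters are unchanged.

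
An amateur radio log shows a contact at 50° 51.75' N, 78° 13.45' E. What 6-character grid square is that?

Offset from 180°W / 90°S: lon 258.2242°, lat 140.8625°.
Field (20°×10°, letters A–R): lon ⌊258.2242/20⌋ = 12 → M; lat ⌊140.8625/10⌋ = 14 → O.
Square (2°×1°, digits 0–9): lon ⌊18.2242/2⌋ = 9; lat ⌊0.8625/1⌋ = 0.
Subsquare (5′×2.5′, letters a–x): lon ⌊0.2242/0.0833333⌋ = 2 → c; lat ⌊0.8625/0.0416667⌋ = 20 → u.

MO90cu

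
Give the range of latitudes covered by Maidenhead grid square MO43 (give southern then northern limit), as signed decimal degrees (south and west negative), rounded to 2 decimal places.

53.00, 54.00

Field M=12, O=14: +12·20° lon, +14·10° lat → SW at lon 60°, lat 50°.
Square 4, 3: +4·2° lon, +3·1° lat → SW at lon 68°, lat 53°.
Cell spans 2° lon × 1° lat.
south 53.00, north 54.00.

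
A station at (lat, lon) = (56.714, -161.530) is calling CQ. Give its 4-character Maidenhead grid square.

AO96

Offset from 180°W / 90°S: lon 18.47°, lat 146.71°.
Field: 18.47/20 → 0 → A, 146.71/10 → 14 → O; chars AO.
Square: 18.47/2 → 9, 6.71/1 → 6; chars 96.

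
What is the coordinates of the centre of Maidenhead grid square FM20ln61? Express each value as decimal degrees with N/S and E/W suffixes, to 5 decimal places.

30.54792° N, 75.02917° W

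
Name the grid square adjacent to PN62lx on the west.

PN62kx

Longitude subsquare l = 11; −1 → 10 = k.
The latitude characters are unchanged.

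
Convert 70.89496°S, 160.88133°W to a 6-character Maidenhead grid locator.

Add 180° to longitude and 90° to latitude: 19.1187, 19.1050.
Field: 19.1187/20 → 0 → A, 19.1050/10 → 1 → B; chars AB.
Square: 19.1187/2 → 9, 9.1050/1 → 9; chars 99.
Subsquare: 1.1187/0.0833333 → 13 → n, 0.1050/0.0416667 → 2 → c; chars nc.

AB99nc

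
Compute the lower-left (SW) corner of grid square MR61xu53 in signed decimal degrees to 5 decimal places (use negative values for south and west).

81.84583, 73.95833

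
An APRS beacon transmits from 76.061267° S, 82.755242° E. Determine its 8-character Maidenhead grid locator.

NB13jw05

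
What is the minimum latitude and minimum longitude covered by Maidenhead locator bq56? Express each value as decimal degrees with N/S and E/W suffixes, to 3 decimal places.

76.000° N, 150.000° W

Field B=1, Q=16: +1·20° lon, +16·10° lat → SW at lon -160°, lat 70°.
Square 5, 6: +5·2° lon, +6·1° lat → SW at lon -150°, lat 76°.
latitude 76.000° N, longitude 150.000° W.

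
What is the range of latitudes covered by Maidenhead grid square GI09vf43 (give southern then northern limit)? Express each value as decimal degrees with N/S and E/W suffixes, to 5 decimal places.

0.77917° S, 0.77500° S

Field G=6, I=8: +6·20° lon, +8·10° lat → SW at lon -60°, lat -10°.
Square 0, 9: +0·2° lon, +9·1° lat → SW at lon -60°, lat -1°.
Subsquare v=21, f=5: +21·0.0833333° lon, +5·0.0416667° lat → SW at lon -58.25°, lat -0.791667°.
Extended square 4, 3: +4·0.00833333° lon, +3·0.00416667° lat → SW at lon -58.2167°, lat -0.779167°.
Cell spans 0.00833333° lon × 0.00416667° lat.
south 0.77917° S, north 0.77500° S.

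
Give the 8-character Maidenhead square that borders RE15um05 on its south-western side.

RE15tm94

Longitude extended square 0; −1 → -1, wraps to 9, carry into subsquare.
Longitude subsquare u = 20; −1 → 19 = t.
Latitude extended square 5; −1 → 4.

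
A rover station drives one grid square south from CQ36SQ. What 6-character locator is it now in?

CQ36sp

Latitude subsquare q = 16; −1 → 15 = p.
The longitude characters are unchanged.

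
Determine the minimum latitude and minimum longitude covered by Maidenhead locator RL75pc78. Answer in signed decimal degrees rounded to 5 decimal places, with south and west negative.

Field R=17, L=11: +17·20° lon, +11·10° lat → SW at lon 160°, lat 20°.
Square 7, 5: +7·2° lon, +5·1° lat → SW at lon 174°, lat 25°.
Subsquare p=15, c=2: +15·0.0833333° lon, +2·0.0416667° lat → SW at lon 175.25°, lat 25.0833°.
Extended square 7, 8: +7·0.00833333° lon, +8·0.00416667° lat → SW at lon 175.308°, lat 25.1167°.
latitude 25.11667, longitude 175.30833.

25.11667, 175.30833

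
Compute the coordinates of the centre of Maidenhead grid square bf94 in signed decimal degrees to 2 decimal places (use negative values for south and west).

-35.50, -141.00

Field B=1, F=5: +1·20° lon, +5·10° lat → SW at lon -160°, lat -40°.
Square 9, 4: +9·2° lon, +4·1° lat → SW at lon -142°, lat -36°.
Cell spans 2° lon × 1° lat. Centre is SW corner plus half of each.
latitude -35.50, longitude -141.00.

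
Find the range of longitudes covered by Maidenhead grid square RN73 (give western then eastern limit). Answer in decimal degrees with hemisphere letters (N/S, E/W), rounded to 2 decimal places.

Field R=17, N=13: +17·20° lon, +13·10° lat → SW at lon 160°, lat 40°.
Square 7, 3: +7·2° lon, +3·1° lat → SW at lon 174°, lat 43°.
Cell spans 2° lon × 1° lat.
west 174.00° E, east 176.00° E.

174.00° E, 176.00° E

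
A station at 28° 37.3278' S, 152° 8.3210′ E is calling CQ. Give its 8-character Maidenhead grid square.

Add 180° to longitude and 90° to latitude: 332.13868, 61.37787.
Field: 332.13868/20 → 16 → Q, 61.37787/10 → 6 → G; chars QG.
Square: 12.13868/2 → 6, 1.37787/1 → 1; chars 61.
Subsquare: 0.13868/0.0833333 → 1 → b, 0.37787/0.0416667 → 9 → j; chars bj.
Extended square: 0.05535/0.00833333 → 6, 0.00287/0.00416667 → 0; chars 60.

QG61bj60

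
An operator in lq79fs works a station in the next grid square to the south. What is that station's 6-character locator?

Latitude subsquare s = 18; −1 → 17 = r.
The longitude characters are unchanged.

LQ79fr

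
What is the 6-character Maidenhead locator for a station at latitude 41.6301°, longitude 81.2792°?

NN01pp

Shift to the Maidenhead origin (180°W, 90°S): lon 261.2792, lat 131.6301.
Field (20°×10°, letters A–R): 261.2792/20 → 13 → N, 131.6301/10 → 13 → N; chars NN.
Square (2°×1°, digits 0–9): 1.2792/2 → 0, 1.6301/1 → 1; chars 01.
Subsquare (5′×2.5′, letters a–x): 1.2792/0.0833333 → 15 → p, 0.6301/0.0416667 → 15 → p; chars pp.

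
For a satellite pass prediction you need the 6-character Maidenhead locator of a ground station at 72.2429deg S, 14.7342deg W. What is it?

Shift to the Maidenhead origin (180°W, 90°S): lon 165.2658, lat 17.7571.
Field: 165.2658/20 → 8 → I, 17.7571/10 → 1 → B; chars IB.
Square: 5.2658/2 → 2, 7.7571/1 → 7; chars 27.
Subsquare: 1.2658/0.0833333 → 15 → p, 0.7571/0.0416667 → 18 → s; chars ps.

IB27ps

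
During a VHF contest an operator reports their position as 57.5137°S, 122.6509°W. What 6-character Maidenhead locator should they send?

CD82ql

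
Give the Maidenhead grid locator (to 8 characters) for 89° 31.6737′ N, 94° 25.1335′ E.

NR79fm06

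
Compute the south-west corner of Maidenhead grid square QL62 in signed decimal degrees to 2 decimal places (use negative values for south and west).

22.00, 152.00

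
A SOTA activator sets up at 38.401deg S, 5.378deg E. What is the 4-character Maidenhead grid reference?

JF21

Offset from 180°W / 90°S: lon 185.38°, lat 51.60°.
Field: 185.38/20 → 9 → J, 51.60/10 → 5 → F; chars JF.
Square: 5.38/2 → 2, 1.60/1 → 1; chars 21.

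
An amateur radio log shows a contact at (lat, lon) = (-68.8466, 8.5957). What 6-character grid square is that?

Add 180° to longitude and 90° to latitude: 188.5957, 21.1534.
Field: 188.5957/20 → 9 → J, 21.1534/10 → 2 → C; chars JC.
Square: 8.5957/2 → 4, 1.1534/1 → 1; chars 41.
Subsquare: 0.5957/0.0833333 → 7 → h, 0.1534/0.0416667 → 3 → d; chars hd.

JC41hd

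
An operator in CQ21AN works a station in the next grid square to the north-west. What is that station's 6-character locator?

CQ11xo

Longitude subsquare a = 0; −1 → -1, wraps to 23 = x, carry into square.
Longitude square 2; −1 → 1.
Latitude subsquare n = 13; +1 → 14 = o.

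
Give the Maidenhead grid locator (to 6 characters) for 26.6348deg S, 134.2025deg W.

CG23vi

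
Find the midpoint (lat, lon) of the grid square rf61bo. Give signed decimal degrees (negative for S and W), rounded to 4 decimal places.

-38.3958, 172.1250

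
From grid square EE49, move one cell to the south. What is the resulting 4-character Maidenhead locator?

EE48

Latitude square 9; −1 → 8.
The longitude characters are unchanged.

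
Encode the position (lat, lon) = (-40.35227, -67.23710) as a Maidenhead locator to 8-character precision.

Shift to the Maidenhead origin (180°W, 90°S): lon 112.76290, lat 49.64773.
Field: 112.76290/20 → 5 → F, 49.64773/10 → 4 → E; chars FE.
Square: 12.76290/2 → 6, 9.64773/1 → 9; chars 69.
Subsquare: 0.76290/0.0833333 → 9 → j, 0.64773/0.0416667 → 15 → p; chars jp.
Extended square: 0.01290/0.00833333 → 1, 0.02273/0.00416667 → 5; chars 15.

FE69jp15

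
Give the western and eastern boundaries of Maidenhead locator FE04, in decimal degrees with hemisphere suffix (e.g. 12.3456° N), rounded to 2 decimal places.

Field F=5, E=4: +5·20° lon, +4·10° lat → SW at lon -80°, lat -50°.
Square 0, 4: +0·2° lon, +4·1° lat → SW at lon -80°, lat -46°.
Cell spans 2° lon × 1° lat.
west 80.00° W, east 78.00° W.

80.00° W, 78.00° W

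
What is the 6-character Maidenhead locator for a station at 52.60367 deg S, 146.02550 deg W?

BD67xj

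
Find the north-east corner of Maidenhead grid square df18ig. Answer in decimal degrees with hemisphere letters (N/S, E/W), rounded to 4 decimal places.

31.7083° S, 117.2500° W

Field D=3, F=5: +3·20° lon, +5·10° lat → SW at lon -120°, lat -40°.
Square 1, 8: +1·2° lon, +8·1° lat → SW at lon -118°, lat -32°.
Subsquare i=8, g=6: +8·0.0833333° lon, +6·0.0416667° lat → SW at lon -117.333°, lat -31.75°.
Cell spans 0.0833333° lon × 0.0416667° lat. NE corner is SW corner plus one full cell.
latitude 31.7083° S, longitude 117.2500° W.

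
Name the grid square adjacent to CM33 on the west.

CM23

Longitude square 3; −1 → 2.
The latitude characters are unchanged.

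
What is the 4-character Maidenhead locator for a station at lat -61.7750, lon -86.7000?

EC68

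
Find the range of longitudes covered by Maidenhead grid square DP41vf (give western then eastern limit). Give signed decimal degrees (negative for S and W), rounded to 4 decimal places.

Field D=3, P=15: +3·20° lon, +15·10° lat → SW at lon -120°, lat 60°.
Square 4, 1: +4·2° lon, +1·1° lat → SW at lon -112°, lat 61°.
Subsquare v=21, f=5: +21·0.0833333° lon, +5·0.0416667° lat → SW at lon -110.25°, lat 61.2083°.
Cell spans 0.0833333° lon × 0.0416667° lat.
west -110.2500, east -110.1667.

-110.2500, -110.1667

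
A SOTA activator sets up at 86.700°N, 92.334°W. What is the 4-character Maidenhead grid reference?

ER36

Offset from 180°W / 90°S: lon 87.67°, lat 176.70°.
Field: 87.67/20 → 4 → E, 176.70/10 → 17 → R; chars ER.
Square: 7.67/2 → 3, 6.70/1 → 6; chars 36.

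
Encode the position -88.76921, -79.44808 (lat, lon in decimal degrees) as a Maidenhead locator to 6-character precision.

FA01gf

Offset from 180°W / 90°S: lon 100.5519°, lat 1.2308°.
Field (20°×10°, letters A–R): lon ⌊100.5519/20⌋ = 5 → F; lat ⌊1.2308/10⌋ = 0 → A.
Square (2°×1°, digits 0–9): lon ⌊0.5519/2⌋ = 0; lat ⌊1.2308/1⌋ = 1.
Subsquare (5′×2.5′, letters a–x): lon ⌊0.5519/0.0833333⌋ = 6 → g; lat ⌊0.2308/0.0416667⌋ = 5 → f.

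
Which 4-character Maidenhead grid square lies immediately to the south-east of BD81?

Longitude square 8; +1 → 9.
Latitude square 1; −1 → 0.

BD90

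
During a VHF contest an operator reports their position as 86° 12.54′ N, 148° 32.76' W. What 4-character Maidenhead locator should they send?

Offset from 180°W / 90°S: lon 31.45°, lat 176.21°.
Field (20°×10°, letters A–R): lon ⌊31.45/20⌋ = 1 → B; lat ⌊176.21/10⌋ = 17 → R.
Square (2°×1°, digits 0–9): lon ⌊11.45/2⌋ = 5; lat ⌊6.21/1⌋ = 6.

BR56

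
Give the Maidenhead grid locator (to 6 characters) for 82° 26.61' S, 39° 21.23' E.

KA97qn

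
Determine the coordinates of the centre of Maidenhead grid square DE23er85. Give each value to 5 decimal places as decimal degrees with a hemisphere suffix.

Field D=3, E=4: +3·20° lon, +4·10° lat → SW at lon -120°, lat -50°.
Square 2, 3: +2·2° lon, +3·1° lat → SW at lon -116°, lat -47°.
Subsquare e=4, r=17: +4·0.0833333° lon, +17·0.0416667° lat → SW at lon -115.667°, lat -46.2917°.
Extended square 8, 5: +8·0.00833333° lon, +5·0.00416667° lat → SW at lon -115.6°, lat -46.2708°.
Cell spans 0.00833333° lon × 0.00416667° lat. Centre is SW corner plus half of each.
latitude 46.26875° S, longitude 115.59583° W.

46.26875° S, 115.59583° W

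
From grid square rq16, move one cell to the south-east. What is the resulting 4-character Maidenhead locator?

Longitude square 1; +1 → 2.
Latitude square 6; −1 → 5.

RQ25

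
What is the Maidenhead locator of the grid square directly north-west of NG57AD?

NG47xe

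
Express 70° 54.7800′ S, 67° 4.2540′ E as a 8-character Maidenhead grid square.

MB39mc80

Add 180° to longitude and 90° to latitude: 247.07090, 19.08700.
Field: 247.07090/20 → 12 → M, 19.08700/10 → 1 → B; chars MB.
Square: 7.07090/2 → 3, 9.08700/1 → 9; chars 39.
Subsquare: 1.07090/0.0833333 → 12 → m, 0.08700/0.0416667 → 2 → c; chars mc.
Extended square: 0.07090/0.00833333 → 8, 0.00367/0.00416667 → 0; chars 80.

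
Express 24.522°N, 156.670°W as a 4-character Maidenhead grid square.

BL14

Offset from 180°W / 90°S: lon 23.33°, lat 114.52°.
Field: lon ⌊23.33/20⌋ = 1 → B; lat ⌊114.52/10⌋ = 11 → L.
Square: lon ⌊3.33/2⌋ = 1; lat ⌊4.52/1⌋ = 4.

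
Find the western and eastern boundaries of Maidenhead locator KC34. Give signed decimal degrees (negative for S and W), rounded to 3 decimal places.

Field K=10, C=2: +10·20° lon, +2·10° lat → SW at lon 20°, lat -70°.
Square 3, 4: +3·2° lon, +4·1° lat → SW at lon 26°, lat -66°.
Cell spans 2° lon × 1° lat.
west 26.000, east 28.000.

26.000, 28.000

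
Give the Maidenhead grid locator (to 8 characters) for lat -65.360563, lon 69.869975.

MC44wp43

Add 180° to longitude and 90° to latitude: 249.86998, 24.63944.
Field (20°×10°, letters A–R): lon ⌊249.86998/20⌋ = 12 → M; lat ⌊24.63944/10⌋ = 2 → C.
Square (2°×1°, digits 0–9): lon ⌊9.86998/2⌋ = 4; lat ⌊4.63944/1⌋ = 4.
Subsquare (5′×2.5′, letters a–x): lon ⌊1.86998/0.0833333⌋ = 22 → w; lat ⌊0.63944/0.0416667⌋ = 15 → p.
Extended square (30″×15″, digits 0–9): lon ⌊0.03664/0.00833333⌋ = 4; lat ⌊0.01444/0.00416667⌋ = 3.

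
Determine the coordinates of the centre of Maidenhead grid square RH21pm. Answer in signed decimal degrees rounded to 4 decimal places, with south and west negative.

Field R=17, H=7: +17·20° lon, +7·10° lat → SW at lon 160°, lat -20°.
Square 2, 1: +2·2° lon, +1·1° lat → SW at lon 164°, lat -19°.
Subsquare p=15, m=12: +15·0.0833333° lon, +12·0.0416667° lat → SW at lon 165.25°, lat -18.5°.
Cell spans 0.0833333° lon × 0.0416667° lat. Centre is SW corner plus half of each.
latitude -18.4792, longitude 165.2917.

-18.4792, 165.2917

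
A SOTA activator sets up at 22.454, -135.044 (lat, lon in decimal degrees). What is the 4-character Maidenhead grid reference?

CL22

Add 180° to longitude and 90° to latitude: 44.96, 112.45.
Field: 44.96/20 → 2 → C, 112.45/10 → 11 → L; chars CL.
Square: 4.96/2 → 2, 2.45/1 → 2; chars 22.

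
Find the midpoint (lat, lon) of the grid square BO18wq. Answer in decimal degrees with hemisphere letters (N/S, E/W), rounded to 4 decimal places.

58.6875° N, 156.1250° W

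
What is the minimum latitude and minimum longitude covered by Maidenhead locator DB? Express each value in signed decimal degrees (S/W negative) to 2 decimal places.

-80.00, -120.00

Field D=3, B=1: +3·20° lon, +1·10° lat → SW at lon -120°, lat -80°.
latitude -80.00, longitude -120.00.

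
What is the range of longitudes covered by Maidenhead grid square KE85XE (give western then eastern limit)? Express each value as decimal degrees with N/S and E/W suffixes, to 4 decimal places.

37.9167° E, 38.0000° E

Field K=10, E=4: +10·20° lon, +4·10° lat → SW at lon 20°, lat -50°.
Square 8, 5: +8·2° lon, +5·1° lat → SW at lon 36°, lat -45°.
Subsquare x=23, e=4: +23·0.0833333° lon, +4·0.0416667° lat → SW at lon 37.9167°, lat -44.8333°.
Cell spans 0.0833333° lon × 0.0416667° lat.
west 37.9167° E, east 38.0000° E.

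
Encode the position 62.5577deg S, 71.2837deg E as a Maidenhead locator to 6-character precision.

MC57pk

Offset from 180°W / 90°S: lon 251.2837°, lat 27.4423°.
Field: 251.2837/20 → 12 → M, 27.4423/10 → 2 → C; chars MC.
Square: 11.2837/2 → 5, 7.4423/1 → 7; chars 57.
Subsquare: 1.2837/0.0833333 → 15 → p, 0.4423/0.0416667 → 10 → k; chars pk.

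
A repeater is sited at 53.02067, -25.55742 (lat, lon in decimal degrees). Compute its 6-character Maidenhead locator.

HO73fa

Offset from 180°W / 90°S: lon 154.4426°, lat 143.0207°.
Field (20°×10°, letters A–R): 154.4426/20 → 7 → H, 143.0207/10 → 14 → O; chars HO.
Square (2°×1°, digits 0–9): 14.4426/2 → 7, 3.0207/1 → 3; chars 73.
Subsquare (5′×2.5′, letters a–x): 0.4426/0.0833333 → 5 → f, 0.0207/0.0416667 → 0 → a; chars fa.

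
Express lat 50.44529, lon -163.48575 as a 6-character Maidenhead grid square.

Shift to the Maidenhead origin (180°W, 90°S): lon 16.5143, lat 140.4453.
Field: 16.5143/20 → 0 → A, 140.4453/10 → 14 → O; chars AO.
Square: 16.5143/2 → 8, 0.4453/1 → 0; chars 80.
Subsquare: 0.5143/0.0833333 → 6 → g, 0.4453/0.0416667 → 10 → k; chars gk.

AO80gk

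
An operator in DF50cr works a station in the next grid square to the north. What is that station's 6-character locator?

DF50cs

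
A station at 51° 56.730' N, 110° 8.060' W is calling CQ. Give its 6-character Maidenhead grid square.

Add 180° to longitude and 90° to latitude: 69.8657, 141.9455.
Field: lon ⌊69.8657/20⌋ = 3 → D; lat ⌊141.9455/10⌋ = 14 → O.
Square: lon ⌊9.8657/2⌋ = 4; lat ⌊1.9455/1⌋ = 1.
Subsquare: lon ⌊1.8657/0.0833333⌋ = 22 → w; lat ⌊0.9455/0.0416667⌋ = 22 → w.

DO41ww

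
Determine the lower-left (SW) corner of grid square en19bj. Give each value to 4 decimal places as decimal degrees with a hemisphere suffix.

49.3750° N, 97.9167° W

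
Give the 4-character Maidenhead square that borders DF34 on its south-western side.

Longitude square 3; −1 → 2.
Latitude square 4; −1 → 3.

DF23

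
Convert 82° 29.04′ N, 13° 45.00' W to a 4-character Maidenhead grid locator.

IR32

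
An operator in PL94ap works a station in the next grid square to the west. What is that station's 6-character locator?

Longitude subsquare a = 0; −1 → -1, wraps to 23 = x, carry into square.
Longitude square 9; −1 → 8.
The latitude characters are unchanged.

PL84xp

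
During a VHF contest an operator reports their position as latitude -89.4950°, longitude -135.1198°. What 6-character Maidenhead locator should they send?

CA20km

Add 180° to longitude and 90° to latitude: 44.8802, 0.5050.
Field: lon ⌊44.8802/20⌋ = 2 → C; lat ⌊0.5050/10⌋ = 0 → A.
Square: lon ⌊4.8802/2⌋ = 2; lat ⌊0.5050/1⌋ = 0.
Subsquare: lon ⌊0.8802/0.0833333⌋ = 10 → k; lat ⌊0.5050/0.0416667⌋ = 12 → m.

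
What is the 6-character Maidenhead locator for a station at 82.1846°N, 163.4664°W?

AR82ge

Offset from 180°W / 90°S: lon 16.5336°, lat 172.1846°.
Field: 16.5336/20 → 0 → A, 172.1846/10 → 17 → R; chars AR.
Square: 16.5336/2 → 8, 2.1846/1 → 2; chars 82.
Subsquare: 0.5336/0.0833333 → 6 → g, 0.1846/0.0416667 → 4 → e; chars ge.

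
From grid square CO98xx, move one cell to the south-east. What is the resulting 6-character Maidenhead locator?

DO08aw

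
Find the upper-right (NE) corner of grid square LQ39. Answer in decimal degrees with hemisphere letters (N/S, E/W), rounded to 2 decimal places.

80.00° N, 48.00° E

Field L=11, Q=16: +11·20° lon, +16·10° lat → SW at lon 40°, lat 70°.
Square 3, 9: +3·2° lon, +9·1° lat → SW at lon 46°, lat 79°.
Cell spans 2° lon × 1° lat. NE corner is SW corner plus one full cell.
latitude 80.00° N, longitude 48.00° E.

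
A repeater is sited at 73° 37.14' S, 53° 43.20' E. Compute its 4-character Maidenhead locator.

LB66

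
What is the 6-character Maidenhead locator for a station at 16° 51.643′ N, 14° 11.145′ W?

IK26vu

Offset from 180°W / 90°S: lon 165.8142°, lat 106.8607°.
Field: 165.8142/20 → 8 → I, 106.8607/10 → 10 → K; chars IK.
Square: 5.8142/2 → 2, 6.8607/1 → 6; chars 26.
Subsquare: 1.8142/0.0833333 → 21 → v, 0.8607/0.0416667 → 20 → u; chars vu.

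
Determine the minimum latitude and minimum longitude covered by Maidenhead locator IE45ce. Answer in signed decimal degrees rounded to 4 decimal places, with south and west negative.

-44.8333, -11.8333

Field I=8, E=4: +8·20° lon, +4·10° lat → SW at lon -20°, lat -50°.
Square 4, 5: +4·2° lon, +5·1° lat → SW at lon -12°, lat -45°.
Subsquare c=2, e=4: +2·0.0833333° lon, +4·0.0416667° lat → SW at lon -11.8333°, lat -44.8333°.
latitude -44.8333, longitude -11.8333.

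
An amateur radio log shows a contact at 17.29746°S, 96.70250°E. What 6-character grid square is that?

Offset from 180°W / 90°S: lon 276.7025°, lat 72.7025°.
Field: lon ⌊276.7025/20⌋ = 13 → N; lat ⌊72.7025/10⌋ = 7 → H.
Square: lon ⌊16.7025/2⌋ = 8; lat ⌊2.7025/1⌋ = 2.
Subsquare: lon ⌊0.7025/0.0833333⌋ = 8 → i; lat ⌊0.7025/0.0416667⌋ = 16 → q.

NH82iq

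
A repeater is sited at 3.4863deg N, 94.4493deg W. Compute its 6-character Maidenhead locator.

Offset from 180°W / 90°S: lon 85.5507°, lat 93.4863°.
Field: 85.5507/20 → 4 → E, 93.4863/10 → 9 → J; chars EJ.
Square: 5.5507/2 → 2, 3.4863/1 → 3; chars 23.
Subsquare: 1.5507/0.0833333 → 18 → s, 0.4863/0.0416667 → 11 → l; chars sl.

EJ23sl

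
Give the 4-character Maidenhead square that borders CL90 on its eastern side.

DL00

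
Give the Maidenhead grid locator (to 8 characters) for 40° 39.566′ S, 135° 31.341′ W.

CE29fi71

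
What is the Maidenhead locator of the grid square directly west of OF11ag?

OF01xg

Longitude subsquare a = 0; −1 → -1, wraps to 23 = x, carry into square.
Longitude square 1; −1 → 0.
The latitude characters are unchanged.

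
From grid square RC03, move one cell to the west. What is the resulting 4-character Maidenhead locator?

Longitude square 0; −1 → -1, wraps to 9, carry into field.
Longitude field R = 17; −1 → 16 = Q.
The latitude characters are unchanged.

QC93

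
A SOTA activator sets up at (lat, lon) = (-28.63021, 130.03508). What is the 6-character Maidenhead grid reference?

Add 180° to longitude and 90° to latitude: 310.0351, 61.3698.
Field: 310.0351/20 → 15 → P, 61.3698/10 → 6 → G; chars PG.
Square: 10.0351/2 → 5, 1.3698/1 → 1; chars 51.
Subsquare: 0.0351/0.0833333 → 0 → a, 0.3698/0.0416667 → 8 → i; chars ai.

PG51ai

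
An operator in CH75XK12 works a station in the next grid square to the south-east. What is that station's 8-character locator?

Longitude extended square 1; +1 → 2.
Latitude extended square 2; −1 → 1.

CH75xk21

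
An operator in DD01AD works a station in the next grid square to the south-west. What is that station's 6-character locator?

CD91xc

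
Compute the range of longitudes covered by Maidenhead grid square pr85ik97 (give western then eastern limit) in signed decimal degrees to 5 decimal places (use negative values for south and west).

136.74167, 136.75000

Field P=15, R=17: +15·20° lon, +17·10° lat → SW at lon 120°, lat 80°.
Square 8, 5: +8·2° lon, +5·1° lat → SW at lon 136°, lat 85°.
Subsquare i=8, k=10: +8·0.0833333° lon, +10·0.0416667° lat → SW at lon 136.667°, lat 85.4167°.
Extended square 9, 7: +9·0.00833333° lon, +7·0.00416667° lat → SW at lon 136.742°, lat 85.4458°.
Cell spans 0.00833333° lon × 0.00416667° lat.
west 136.74167, east 136.75000.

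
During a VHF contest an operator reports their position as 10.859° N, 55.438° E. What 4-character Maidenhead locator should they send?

Shift to the Maidenhead origin (180°W, 90°S): lon 235.44, lat 100.86.
Field: lon ⌊235.44/20⌋ = 11 → L; lat ⌊100.86/10⌋ = 10 → K.
Square: lon ⌊15.44/2⌋ = 7; lat ⌊0.86/1⌋ = 0.

LK70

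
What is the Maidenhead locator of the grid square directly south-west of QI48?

QI37

Longitude square 4; −1 → 3.
Latitude square 8; −1 → 7.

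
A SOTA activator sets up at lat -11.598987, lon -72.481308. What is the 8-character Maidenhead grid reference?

Offset from 180°W / 90°S: lon 107.51869°, lat 78.40101°.
Field: 107.51869/20 → 5 → F, 78.40101/10 → 7 → H; chars FH.
Square: 7.51869/2 → 3, 8.40101/1 → 8; chars 38.
Subsquare: 1.51869/0.0833333 → 18 → s, 0.40101/0.0416667 → 9 → j; chars sj.
Extended square: 0.01869/0.00833333 → 2, 0.02601/0.00416667 → 6; chars 26.

FH38sj26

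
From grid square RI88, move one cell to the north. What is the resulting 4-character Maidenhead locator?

Latitude square 8; +1 → 9.
The longitude characters are unchanged.

RI89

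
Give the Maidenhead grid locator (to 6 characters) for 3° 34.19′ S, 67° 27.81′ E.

MI36rk

Add 180° to longitude and 90° to latitude: 247.4635, 86.4302.
Field: lon ⌊247.4635/20⌋ = 12 → M; lat ⌊86.4302/10⌋ = 8 → I.
Square: lon ⌊7.4635/2⌋ = 3; lat ⌊6.4302/1⌋ = 6.
Subsquare: lon ⌊1.4635/0.0833333⌋ = 17 → r; lat ⌊0.4302/0.0416667⌋ = 10 → k.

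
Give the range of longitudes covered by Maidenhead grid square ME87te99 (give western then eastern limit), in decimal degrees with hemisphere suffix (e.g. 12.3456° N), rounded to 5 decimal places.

77.65833° E, 77.66667° E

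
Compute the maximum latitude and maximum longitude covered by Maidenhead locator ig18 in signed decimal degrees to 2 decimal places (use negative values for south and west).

-21.00, -16.00

Field I=8, G=6: +8·20° lon, +6·10° lat → SW at lon -20°, lat -30°.
Square 1, 8: +1·2° lon, +8·1° lat → SW at lon -18°, lat -22°.
Cell spans 2° lon × 1° lat. NE corner is SW corner plus one full cell.
latitude -21.00, longitude -16.00.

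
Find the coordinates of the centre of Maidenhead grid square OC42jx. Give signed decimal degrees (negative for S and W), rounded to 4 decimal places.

-67.0208, 108.7917

Field O=14, C=2: +14·20° lon, +2·10° lat → SW at lon 100°, lat -70°.
Square 4, 2: +4·2° lon, +2·1° lat → SW at lon 108°, lat -68°.
Subsquare j=9, x=23: +9·0.0833333° lon, +23·0.0416667° lat → SW at lon 108.75°, lat -67.0417°.
Cell spans 0.0833333° lon × 0.0416667° lat. Centre is SW corner plus half of each.
latitude -67.0208, longitude 108.7917.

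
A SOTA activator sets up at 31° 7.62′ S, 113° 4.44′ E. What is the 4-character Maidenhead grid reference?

OF68

Add 180° to longitude and 90° to latitude: 293.07, 58.87.
Field (20°×10°, letters A–R): 293.07/20 → 14 → O, 58.87/10 → 5 → F; chars OF.
Square (2°×1°, digits 0–9): 13.07/2 → 6, 8.87/1 → 8; chars 68.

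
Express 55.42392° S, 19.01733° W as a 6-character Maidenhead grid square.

Add 180° to longitude and 90° to latitude: 160.9827, 34.5761.
Field (20°×10°, letters A–R): 160.9827/20 → 8 → I, 34.5761/10 → 3 → D; chars ID.
Square (2°×1°, digits 0–9): 0.9827/2 → 0, 4.5761/1 → 4; chars 04.
Subsquare (5′×2.5′, letters a–x): 0.9827/0.0833333 → 11 → l, 0.5761/0.0416667 → 13 → n; chars ln.

ID04ln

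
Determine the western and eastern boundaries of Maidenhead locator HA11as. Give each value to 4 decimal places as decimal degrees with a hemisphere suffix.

38.0000° W, 37.9167° W

Field H=7, A=0: +7·20° lon, +0·10° lat → SW at lon -40°, lat -90°.
Square 1, 1: +1·2° lon, +1·1° lat → SW at lon -38°, lat -89°.
Subsquare a=0, s=18: +0·0.0833333° lon, +18·0.0416667° lat → SW at lon -38°, lat -88.25°.
Cell spans 0.0833333° lon × 0.0416667° lat.
west 38.0000° W, east 37.9167° W.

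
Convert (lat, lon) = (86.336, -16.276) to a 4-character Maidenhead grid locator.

Add 180° to longitude and 90° to latitude: 163.72, 176.34.
Field (20°×10°, letters A–R): lon ⌊163.72/20⌋ = 8 → I; lat ⌊176.34/10⌋ = 17 → R.
Square (2°×1°, digits 0–9): lon ⌊3.72/2⌋ = 1; lat ⌊6.34/1⌋ = 6.

IR16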